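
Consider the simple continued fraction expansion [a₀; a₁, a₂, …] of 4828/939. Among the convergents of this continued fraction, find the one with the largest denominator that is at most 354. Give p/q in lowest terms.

List convergents until the denominator exceeds the bound:
a_0 = 5: 5/1  (≤ bound)
a_1 = 7: 36/7  (≤ bound)
a_2 = 16: 581/113  (≤ bound)
a_3 = 1: 617/120  (≤ bound)
a_4 = 1: 1198/233  (≤ bound)
a_5 = 1: 1815/353  (≤ bound)
a_6 = 2: 4828/939  (> 354, stop)

1815/353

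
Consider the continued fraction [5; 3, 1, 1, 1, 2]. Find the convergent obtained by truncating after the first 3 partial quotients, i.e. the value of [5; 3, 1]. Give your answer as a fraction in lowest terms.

21/4

Collapse the nested fraction from the inside out:
Start with 1.
3 + 1/(1/1) = 3 + 1/1 = 4/1
5 + 1/(4/1) = 5 + 1/4 = 21/4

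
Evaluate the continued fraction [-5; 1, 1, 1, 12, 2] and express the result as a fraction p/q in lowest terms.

-343/79

Start with 2.
12 + 1/(2/1) = 12 + 1/2 = 25/2
1 + 1/(25/2) = 1 + 2/25 = 27/25
1 + 1/(27/25) = 1 + 25/27 = 52/27
1 + 1/(52/27) = 1 + 27/52 = 79/52
-5 + 1/(79/52) = -5 + 52/79 = -343/79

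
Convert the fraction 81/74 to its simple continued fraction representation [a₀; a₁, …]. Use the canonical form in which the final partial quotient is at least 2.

[1; 10, 1, 1, 3]

81 ÷ 74 → quotient 1, remainder 7
74 ÷ 7 → quotient 10, remainder 4
7 ÷ 4 → quotient 1, remainder 3
4 ÷ 3 → quotient 1, remainder 1
3 ÷ 1 → quotient 3, remainder 0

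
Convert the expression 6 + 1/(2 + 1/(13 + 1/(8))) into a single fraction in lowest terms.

Start with 8.
13 + 1/(8/1) = 13 + 1/8 = 105/8
2 + 1/(105/8) = 2 + 8/105 = 218/105
6 + 1/(218/105) = 6 + 105/218 = 1413/218

1413/218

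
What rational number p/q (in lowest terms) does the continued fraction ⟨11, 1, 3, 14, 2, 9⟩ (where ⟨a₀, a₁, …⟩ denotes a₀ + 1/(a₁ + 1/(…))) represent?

13153/1119

Start with 9.
2 + 1/(9/1) = 2 + 1/9 = 19/9
14 + 1/(19/9) = 14 + 9/19 = 275/19
3 + 1/(275/19) = 3 + 19/275 = 844/275
1 + 1/(844/275) = 1 + 275/844 = 1119/844
11 + 1/(1119/844) = 11 + 844/1119 = 13153/1119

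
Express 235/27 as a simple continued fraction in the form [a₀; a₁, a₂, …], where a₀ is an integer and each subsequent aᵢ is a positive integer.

235 ÷ 27 → quotient 8, remainder 19
27 ÷ 19 → quotient 1, remainder 8
19 ÷ 8 → quotient 2, remainder 3
8 ÷ 3 → quotient 2, remainder 2
3 ÷ 2 → quotient 1, remainder 1
2 ÷ 1 → quotient 2, remainder 0

[8; 1, 2, 2, 1, 2]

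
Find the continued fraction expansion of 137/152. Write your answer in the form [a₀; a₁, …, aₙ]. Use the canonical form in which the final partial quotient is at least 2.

[0; 1, 9, 7, 2]

137 = 0·152 + 137, so a_0 = 0
152 = 1·137 + 15, so a_1 = 1
137 = 9·15 + 2, so a_2 = 9
15 = 7·2 + 1, so a_3 = 7
2 = 2·1 + 0, so a_4 = 2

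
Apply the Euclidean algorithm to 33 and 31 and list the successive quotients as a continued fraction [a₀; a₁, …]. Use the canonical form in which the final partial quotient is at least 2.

33 ÷ 31 → quotient 1, remainder 2
31 ÷ 2 → quotient 15, remainder 1
2 ÷ 1 → quotient 2, remainder 0

[1; 15, 2]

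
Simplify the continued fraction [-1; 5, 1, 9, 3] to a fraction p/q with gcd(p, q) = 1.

a_0 = -1: -1/1
a_1 = 5: -4/5
a_2 = 1: -5/6
a_3 = 9: -49/59
a_4 = 3: -152/183

-152/183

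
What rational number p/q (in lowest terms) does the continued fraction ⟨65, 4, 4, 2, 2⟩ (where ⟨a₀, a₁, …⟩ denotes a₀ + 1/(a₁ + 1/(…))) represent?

6067/93

Start with 2.
2 + 1/(2/1) = 2 + 1/2 = 5/2
4 + 1/(5/2) = 4 + 2/5 = 22/5
4 + 1/(22/5) = 4 + 5/22 = 93/22
65 + 1/(93/22) = 65 + 22/93 = 6067/93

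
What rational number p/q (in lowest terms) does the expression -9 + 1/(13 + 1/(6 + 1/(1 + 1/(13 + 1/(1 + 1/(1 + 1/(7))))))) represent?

Start with 7.
1 + 1/(7/1) = 1 + 1/7 = 8/7
1 + 1/(8/7) = 1 + 7/8 = 15/8
13 + 1/(15/8) = 13 + 8/15 = 203/15
1 + 1/(203/15) = 1 + 15/203 = 218/203
6 + 1/(218/203) = 6 + 203/218 = 1511/218
13 + 1/(1511/218) = 13 + 218/1511 = 19861/1511
-9 + 1/(19861/1511) = -9 + 1511/19861 = -177238/19861

-177238/19861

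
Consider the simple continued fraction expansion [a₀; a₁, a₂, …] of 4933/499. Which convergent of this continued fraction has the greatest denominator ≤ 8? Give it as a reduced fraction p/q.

79/8

a_0 = 9: 9/1  (≤ bound)
a_1 = 1: 10/1  (≤ bound)
a_2 = 7: 79/8  (≤ bound)
a_3 = 1: 89/9  (> 8, stop)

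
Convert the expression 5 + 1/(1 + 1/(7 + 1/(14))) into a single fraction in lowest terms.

664/113

a_0 = 5: 5/1
a_1 = 1: 6/1
a_2 = 7: 47/8
a_3 = 14: 664/113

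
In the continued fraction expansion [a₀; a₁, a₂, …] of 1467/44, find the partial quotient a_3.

⌊1467/44⌋ = 33, remainder 15
⌊44/15⌋ = 2, remainder 14
⌊15/14⌋ = 1, remainder 1
⌊14/1⌋ = 14, remainder 0

14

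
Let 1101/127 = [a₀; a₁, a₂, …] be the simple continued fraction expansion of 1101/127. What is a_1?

Run the Euclidean algorithm, recording each quotient:
1101 = 8·127 + 85, so a_0 = 8
127 = 1·85 + 42, so a_1 = 1

1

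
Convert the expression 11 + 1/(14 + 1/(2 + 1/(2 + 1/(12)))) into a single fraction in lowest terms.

Compute successive convergents:
a_0 = 11: 11/1
a_1 = 14: 155/14
a_2 = 2: 321/29
a_3 = 2: 797/72
a_4 = 12: 9885/893

9885/893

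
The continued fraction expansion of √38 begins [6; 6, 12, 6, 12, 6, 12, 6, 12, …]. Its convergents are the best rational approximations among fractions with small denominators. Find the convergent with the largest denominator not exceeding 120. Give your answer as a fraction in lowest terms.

450/73

a_0 = 6: 6/1  (≤ bound)
a_1 = 6: 37/6  (≤ bound)
a_2 = 12: 450/73  (≤ bound)
a_3 = 6: 2737/444  (> 120, stop)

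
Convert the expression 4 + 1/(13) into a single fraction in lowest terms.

a_0 = 4: 4/1
a_1 = 13: 53/13

53/13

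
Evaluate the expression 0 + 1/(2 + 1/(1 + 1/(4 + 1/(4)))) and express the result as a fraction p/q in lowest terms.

21/59

a_0 = 0: 0/1
a_1 = 2: 1/2
a_2 = 1: 1/3
a_3 = 4: 5/14
a_4 = 4: 21/59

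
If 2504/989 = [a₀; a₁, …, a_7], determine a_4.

2

2504 ÷ 989 → quotient 2, remainder 526
989 ÷ 526 → quotient 1, remainder 463
526 ÷ 463 → quotient 1, remainder 63
463 ÷ 63 → quotient 7, remainder 22
63 ÷ 22 → quotient 2, remainder 19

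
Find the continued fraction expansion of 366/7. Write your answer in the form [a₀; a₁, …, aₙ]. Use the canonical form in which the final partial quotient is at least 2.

[52; 3, 2]

Apply division with remainder until the remainder is 0:
366 = 52·7 + 2, so a_0 = 52
7 = 3·2 + 1, so a_1 = 3
2 = 2·1 + 0, so a_2 = 2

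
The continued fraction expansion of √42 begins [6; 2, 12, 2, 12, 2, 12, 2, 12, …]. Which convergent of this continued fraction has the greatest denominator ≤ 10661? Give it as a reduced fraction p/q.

8749/1350

a_0 = 6: 6/1  (≤ bound)
a_1 = 2: 13/2  (≤ bound)
a_2 = 12: 162/25  (≤ bound)
a_3 = 2: 337/52  (≤ bound)
a_4 = 12: 4206/649  (≤ bound)
a_5 = 2: 8749/1350  (≤ bound)
a_6 = 12: 109194/16849  (> 10661, stop)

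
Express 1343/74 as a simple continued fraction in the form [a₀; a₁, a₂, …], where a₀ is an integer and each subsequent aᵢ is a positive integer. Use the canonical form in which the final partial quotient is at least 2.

[18; 6, 1, 2, 1, 2]

⌊1343/74⌋ = 18, remainder 11
⌊74/11⌋ = 6, remainder 8
⌊11/8⌋ = 1, remainder 3
⌊8/3⌋ = 2, remainder 2
⌊3/2⌋ = 1, remainder 1
⌊2/1⌋ = 2, remainder 0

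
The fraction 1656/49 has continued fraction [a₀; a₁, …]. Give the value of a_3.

1656 = 33·49 + 39, so a_0 = 33
49 = 1·39 + 10, so a_1 = 1
39 = 3·10 + 9, so a_2 = 3
10 = 1·9 + 1, so a_3 = 1

1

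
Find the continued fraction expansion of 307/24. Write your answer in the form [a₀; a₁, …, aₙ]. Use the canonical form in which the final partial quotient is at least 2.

Repeatedly divide and take the remainder:
307 = 12·24 + 19, so a_0 = 12
24 = 1·19 + 5, so a_1 = 1
19 = 3·5 + 4, so a_2 = 3
5 = 1·4 + 1, so a_3 = 1
4 = 4·1 + 0, so a_4 = 4

[12; 1, 3, 1, 4]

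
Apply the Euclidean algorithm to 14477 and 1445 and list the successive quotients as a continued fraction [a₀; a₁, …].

14477 = 10·1445 + 27, so a_0 = 10
1445 = 53·27 + 14, so a_1 = 53
27 = 1·14 + 13, so a_2 = 1
14 = 1·13 + 1, so a_3 = 1
13 = 13·1 + 0, so a_4 = 13

[10; 53, 1, 1, 13]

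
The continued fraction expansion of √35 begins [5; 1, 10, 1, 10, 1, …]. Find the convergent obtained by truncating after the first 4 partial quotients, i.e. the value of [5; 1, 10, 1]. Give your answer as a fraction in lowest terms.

Work from the innermost term outward:
Start with 1.
10 + 1/(1/1) = 10 + 1/1 = 11/1
1 + 1/(11/1) = 1 + 1/11 = 12/11
5 + 1/(12/11) = 5 + 11/12 = 71/12

71/12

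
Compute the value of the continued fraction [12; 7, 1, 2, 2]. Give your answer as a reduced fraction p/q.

Start with 2.
2 + 1/(2/1) = 2 + 1/2 = 5/2
1 + 1/(5/2) = 1 + 2/5 = 7/5
7 + 1/(7/5) = 7 + 5/7 = 54/7
12 + 1/(54/7) = 12 + 7/54 = 655/54

655/54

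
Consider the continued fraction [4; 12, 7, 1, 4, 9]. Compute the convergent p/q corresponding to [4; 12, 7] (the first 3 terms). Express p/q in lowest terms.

Compute successive convergents:
a_0 = 4: 4/1
a_1 = 12: 49/12
a_2 = 7: 347/85

347/85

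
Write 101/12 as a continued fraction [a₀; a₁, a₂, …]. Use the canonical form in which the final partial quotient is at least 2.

[8; 2, 2, 2]

Apply division with remainder until the remainder is 0:
101 ÷ 12 → quotient 8, remainder 5
12 ÷ 5 → quotient 2, remainder 2
5 ÷ 2 → quotient 2, remainder 1
2 ÷ 1 → quotient 2, remainder 0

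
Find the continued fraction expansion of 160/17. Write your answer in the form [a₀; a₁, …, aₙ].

160 ÷ 17 → quotient 9, remainder 7
17 ÷ 7 → quotient 2, remainder 3
7 ÷ 3 → quotient 2, remainder 1
3 ÷ 1 → quotient 3, remainder 0

[9; 2, 2, 3]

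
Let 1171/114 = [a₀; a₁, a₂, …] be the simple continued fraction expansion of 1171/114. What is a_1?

3

Run the Euclidean algorithm, recording each quotient:
1171 ÷ 114 → quotient 10, remainder 31
114 ÷ 31 → quotient 3, remainder 21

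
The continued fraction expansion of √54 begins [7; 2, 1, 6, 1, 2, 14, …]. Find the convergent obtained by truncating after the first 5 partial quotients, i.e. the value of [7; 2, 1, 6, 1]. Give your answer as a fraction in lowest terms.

Build up convergents one term at a time:
a_0 = 7: 7/1
a_1 = 2: 15/2
a_2 = 1: 22/3
a_3 = 6: 147/20
a_4 = 1: 169/23

169/23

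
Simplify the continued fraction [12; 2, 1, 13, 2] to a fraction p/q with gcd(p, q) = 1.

Start with 2.
13 + 1/(2/1) = 13 + 1/2 = 27/2
1 + 1/(27/2) = 1 + 2/27 = 29/27
2 + 1/(29/27) = 2 + 27/29 = 85/29
12 + 1/(85/29) = 12 + 29/85 = 1049/85

1049/85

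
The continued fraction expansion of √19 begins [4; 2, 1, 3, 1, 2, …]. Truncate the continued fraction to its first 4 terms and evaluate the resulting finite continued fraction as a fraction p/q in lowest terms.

48/11

a_0 = 4: 4/1
a_1 = 2: 9/2
a_2 = 1: 13/3
a_3 = 3: 48/11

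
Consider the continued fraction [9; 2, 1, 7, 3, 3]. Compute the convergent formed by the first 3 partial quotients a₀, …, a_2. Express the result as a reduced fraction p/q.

28/3

a_0 = 9: 9/1
a_1 = 2: 19/2
a_2 = 1: 28/3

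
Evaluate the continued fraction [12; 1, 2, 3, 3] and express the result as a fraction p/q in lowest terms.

419/33

Start with 3.
3 + 1/(3/1) = 3 + 1/3 = 10/3
2 + 1/(10/3) = 2 + 3/10 = 23/10
1 + 1/(23/10) = 1 + 10/23 = 33/23
12 + 1/(33/23) = 12 + 23/33 = 419/33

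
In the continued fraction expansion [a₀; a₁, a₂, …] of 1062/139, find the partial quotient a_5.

1

Run the Euclidean algorithm, recording each quotient:
1062 = 7·139 + 89, so a_0 = 7
139 = 1·89 + 50, so a_1 = 1
89 = 1·50 + 39, so a_2 = 1
50 = 1·39 + 11, so a_3 = 1
39 = 3·11 + 6, so a_4 = 3
11 = 1·6 + 5, so a_5 = 1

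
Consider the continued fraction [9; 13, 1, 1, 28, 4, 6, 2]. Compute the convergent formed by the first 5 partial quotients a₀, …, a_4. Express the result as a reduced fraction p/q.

a_0 = 9: 9/1
a_1 = 13: 118/13
a_2 = 1: 127/14
a_3 = 1: 245/27
a_4 = 28: 6987/770

6987/770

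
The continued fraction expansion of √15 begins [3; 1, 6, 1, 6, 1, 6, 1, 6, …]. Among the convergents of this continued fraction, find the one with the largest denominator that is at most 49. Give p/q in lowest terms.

31/8

a_0 = 3: 3/1  (≤ bound)
a_1 = 1: 4/1  (≤ bound)
a_2 = 6: 27/7  (≤ bound)
a_3 = 1: 31/8  (≤ bound)
a_4 = 6: 213/55  (> 49, stop)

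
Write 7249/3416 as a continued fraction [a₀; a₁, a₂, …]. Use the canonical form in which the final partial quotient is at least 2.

[2; 8, 5, 4, 1, 2, 2, 2]

Repeatedly divide and take the remainder:
7249 = 2·3416 + 417, so a_0 = 2
3416 = 8·417 + 80, so a_1 = 8
417 = 5·80 + 17, so a_2 = 5
80 = 4·17 + 12, so a_3 = 4
17 = 1·12 + 5, so a_4 = 1
12 = 2·5 + 2, so a_5 = 2
5 = 2·2 + 1, so a_6 = 2
2 = 2·1 + 0, so a_7 = 2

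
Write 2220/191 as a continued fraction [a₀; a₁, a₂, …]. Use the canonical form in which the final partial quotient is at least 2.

[11; 1, 1, 1, 1, 1, 7, 3]

Apply division with remainder until the remainder is 0:
2220 ÷ 191 → quotient 11, remainder 119
191 ÷ 119 → quotient 1, remainder 72
119 ÷ 72 → quotient 1, remainder 47
72 ÷ 47 → quotient 1, remainder 25
47 ÷ 25 → quotient 1, remainder 22
25 ÷ 22 → quotient 1, remainder 3
22 ÷ 3 → quotient 7, remainder 1
3 ÷ 1 → quotient 3, remainder 0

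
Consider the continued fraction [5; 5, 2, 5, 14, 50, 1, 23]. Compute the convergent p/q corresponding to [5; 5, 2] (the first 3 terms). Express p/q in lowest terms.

Start with 2.
5 + 1/(2/1) = 5 + 1/2 = 11/2
5 + 1/(11/2) = 5 + 2/11 = 57/11

57/11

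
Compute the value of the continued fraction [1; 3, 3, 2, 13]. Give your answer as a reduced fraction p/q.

403/309

Starting at the tail and folding back:
Start with 13.
2 + 1/(13/1) = 2 + 1/13 = 27/13
3 + 1/(27/13) = 3 + 13/27 = 94/27
3 + 1/(94/27) = 3 + 27/94 = 309/94
1 + 1/(309/94) = 1 + 94/309 = 403/309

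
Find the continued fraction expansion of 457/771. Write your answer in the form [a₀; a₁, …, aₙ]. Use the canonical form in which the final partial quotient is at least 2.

[0; 1, 1, 2, 5, 9, 3]

⌊457/771⌋ = 0, remainder 457
⌊771/457⌋ = 1, remainder 314
⌊457/314⌋ = 1, remainder 143
⌊314/143⌋ = 2, remainder 28
⌊143/28⌋ = 5, remainder 3
⌊28/3⌋ = 9, remainder 1
⌊3/1⌋ = 3, remainder 0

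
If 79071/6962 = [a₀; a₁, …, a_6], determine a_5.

13

79071 ÷ 6962 → quotient 11, remainder 2489
6962 ÷ 2489 → quotient 2, remainder 1984
2489 ÷ 1984 → quotient 1, remainder 505
1984 ÷ 505 → quotient 3, remainder 469
505 ÷ 469 → quotient 1, remainder 36
469 ÷ 36 → quotient 13, remainder 1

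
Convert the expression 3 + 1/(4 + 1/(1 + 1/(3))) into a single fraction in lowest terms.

61/19

Start with 3.
1 + 1/(3/1) = 1 + 1/3 = 4/3
4 + 1/(4/3) = 4 + 3/4 = 19/4
3 + 1/(19/4) = 3 + 4/19 = 61/19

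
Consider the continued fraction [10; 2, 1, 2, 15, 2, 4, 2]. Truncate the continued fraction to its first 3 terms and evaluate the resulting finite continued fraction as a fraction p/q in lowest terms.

Build up convergents one term at a time:
a_0 = 10: 10/1
a_1 = 2: 21/2
a_2 = 1: 31/3

31/3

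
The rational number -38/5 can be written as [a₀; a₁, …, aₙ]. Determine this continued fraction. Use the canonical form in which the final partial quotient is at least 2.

⌊-38/5⌋ = -8, remainder 2
⌊5/2⌋ = 2, remainder 1
⌊2/1⌋ = 2, remainder 0

[-8; 2, 2]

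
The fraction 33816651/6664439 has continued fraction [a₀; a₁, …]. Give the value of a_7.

5

33816651 = 5·6664439 + 494456, so a_0 = 5
6664439 = 13·494456 + 236511, so a_1 = 13
494456 = 2·236511 + 21434, so a_2 = 2
236511 = 11·21434 + 737, so a_3 = 11
21434 = 29·737 + 61, so a_4 = 29
737 = 12·61 + 5, so a_5 = 12
61 = 12·5 + 1, so a_6 = 12
5 = 5·1 + 0, so a_7 = 5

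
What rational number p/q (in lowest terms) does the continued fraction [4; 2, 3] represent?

31/7

Collapse the nested fraction from the inside out:
Start with 3.
2 + 1/(3/1) = 2 + 1/3 = 7/3
4 + 1/(7/3) = 4 + 3/7 = 31/7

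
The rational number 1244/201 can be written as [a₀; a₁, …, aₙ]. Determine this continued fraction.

1244 ÷ 201 → quotient 6, remainder 38
201 ÷ 38 → quotient 5, remainder 11
38 ÷ 11 → quotient 3, remainder 5
11 ÷ 5 → quotient 2, remainder 1
5 ÷ 1 → quotient 5, remainder 0

[6; 5, 3, 2, 5]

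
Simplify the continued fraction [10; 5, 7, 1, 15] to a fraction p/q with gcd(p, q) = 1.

6637/651

Start with 15.
1 + 1/(15/1) = 1 + 1/15 = 16/15
7 + 1/(16/15) = 7 + 15/16 = 127/16
5 + 1/(127/16) = 5 + 16/127 = 651/127
10 + 1/(651/127) = 10 + 127/651 = 6637/651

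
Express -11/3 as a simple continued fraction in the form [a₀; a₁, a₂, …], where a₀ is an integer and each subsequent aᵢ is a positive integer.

[-4; 3]

Apply division with remainder until the remainder is 0:
-11 = -4·3 + 1, so a_0 = -4
3 = 3·1 + 0, so a_1 = 3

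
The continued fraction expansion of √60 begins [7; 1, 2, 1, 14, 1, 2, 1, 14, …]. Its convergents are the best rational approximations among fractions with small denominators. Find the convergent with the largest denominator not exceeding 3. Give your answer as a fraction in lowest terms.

23/3

a_0 = 7: 7/1  (≤ bound)
a_1 = 1: 8/1  (≤ bound)
a_2 = 2: 23/3  (≤ bound)
a_3 = 1: 31/4  (> 3, stop)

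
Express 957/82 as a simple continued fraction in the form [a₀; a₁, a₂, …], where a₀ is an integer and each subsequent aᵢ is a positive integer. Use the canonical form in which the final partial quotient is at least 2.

957 ÷ 82 → quotient 11, remainder 55
82 ÷ 55 → quotient 1, remainder 27
55 ÷ 27 → quotient 2, remainder 1
27 ÷ 1 → quotient 27, remainder 0

[11; 1, 2, 27]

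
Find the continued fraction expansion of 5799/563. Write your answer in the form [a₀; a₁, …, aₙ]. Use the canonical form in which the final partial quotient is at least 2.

[10; 3, 3, 56]

Run the Euclidean algorithm, recording each quotient:
⌊5799/563⌋ = 10, remainder 169
⌊563/169⌋ = 3, remainder 56
⌊169/56⌋ = 3, remainder 1
⌊56/1⌋ = 56, remainder 0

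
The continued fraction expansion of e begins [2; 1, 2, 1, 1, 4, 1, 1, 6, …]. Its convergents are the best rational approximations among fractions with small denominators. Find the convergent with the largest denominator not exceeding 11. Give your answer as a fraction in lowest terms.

19/7

a_0 = 2: 2/1  (≤ bound)
a_1 = 1: 3/1  (≤ bound)
a_2 = 2: 8/3  (≤ bound)
a_3 = 1: 11/4  (≤ bound)
a_4 = 1: 19/7  (≤ bound)
a_5 = 4: 87/32  (> 11, stop)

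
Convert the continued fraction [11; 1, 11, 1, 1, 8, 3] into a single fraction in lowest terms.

7915/664

Starting at the tail and folding back:
Start with 3.
8 + 1/(3/1) = 8 + 1/3 = 25/3
1 + 1/(25/3) = 1 + 3/25 = 28/25
1 + 1/(28/25) = 1 + 25/28 = 53/28
11 + 1/(53/28) = 11 + 28/53 = 611/53
1 + 1/(611/53) = 1 + 53/611 = 664/611
11 + 1/(664/611) = 11 + 611/664 = 7915/664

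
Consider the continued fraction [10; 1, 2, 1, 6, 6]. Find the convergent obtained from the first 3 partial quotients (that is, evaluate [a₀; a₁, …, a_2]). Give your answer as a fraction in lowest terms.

Start with 2.
1 + 1/(2/1) = 1 + 1/2 = 3/2
10 + 1/(3/2) = 10 + 2/3 = 32/3

32/3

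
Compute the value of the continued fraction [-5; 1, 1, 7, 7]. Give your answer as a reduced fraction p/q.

a_0 = -5: -5/1
a_1 = 1: -4/1
a_2 = 1: -9/2
a_3 = 7: -67/15
a_4 = 7: -478/107

-478/107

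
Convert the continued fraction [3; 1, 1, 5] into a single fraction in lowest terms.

39/11

Build up convergents one term at a time:
a_0 = 3: 3/1
a_1 = 1: 4/1
a_2 = 1: 7/2
a_3 = 5: 39/11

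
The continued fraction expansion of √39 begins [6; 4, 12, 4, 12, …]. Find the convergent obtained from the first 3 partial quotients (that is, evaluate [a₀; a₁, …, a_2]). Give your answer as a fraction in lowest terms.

306/49

Build up convergents one term at a time:
a_0 = 6: 6/1
a_1 = 4: 25/4
a_2 = 12: 306/49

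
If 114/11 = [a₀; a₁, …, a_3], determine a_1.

114 = 10·11 + 4, so a_0 = 10
11 = 2·4 + 3, so a_1 = 2

2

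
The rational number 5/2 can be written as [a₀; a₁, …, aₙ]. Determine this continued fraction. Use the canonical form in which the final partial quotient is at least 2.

5 = 2·2 + 1, so a_0 = 2
2 = 2·1 + 0, so a_1 = 2

[2; 2]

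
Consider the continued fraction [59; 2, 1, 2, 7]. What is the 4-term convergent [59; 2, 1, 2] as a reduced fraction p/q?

Start with 2.
1 + 1/(2/1) = 1 + 1/2 = 3/2
2 + 1/(3/2) = 2 + 2/3 = 8/3
59 + 1/(8/3) = 59 + 3/8 = 475/8

475/8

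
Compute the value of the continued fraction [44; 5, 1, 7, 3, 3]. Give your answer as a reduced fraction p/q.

a_0 = 44: 44/1
a_1 = 5: 221/5
a_2 = 1: 265/6
a_3 = 7: 2076/47
a_4 = 3: 6493/147
a_5 = 3: 21555/488

21555/488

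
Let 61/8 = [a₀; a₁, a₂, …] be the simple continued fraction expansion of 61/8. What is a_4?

⌊61/8⌋ = 7, remainder 5
⌊8/5⌋ = 1, remainder 3
⌊5/3⌋ = 1, remainder 2
⌊3/2⌋ = 1, remainder 1
⌊2/1⌋ = 2, remainder 0

2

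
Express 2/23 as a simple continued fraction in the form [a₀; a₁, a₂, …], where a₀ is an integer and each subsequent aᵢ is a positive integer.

[0; 11, 2]

Repeatedly divide and take the remainder:
2 ÷ 23 → quotient 0, remainder 2
23 ÷ 2 → quotient 11, remainder 1
2 ÷ 1 → quotient 2, remainder 0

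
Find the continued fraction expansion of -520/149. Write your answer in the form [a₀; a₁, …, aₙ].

Apply division with remainder until the remainder is 0:
⌊-520/149⌋ = -4, remainder 76
⌊149/76⌋ = 1, remainder 73
⌊76/73⌋ = 1, remainder 3
⌊73/3⌋ = 24, remainder 1
⌊3/1⌋ = 3, remainder 0

[-4; 1, 1, 24, 3]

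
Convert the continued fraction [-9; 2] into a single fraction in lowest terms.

-17/2

a_0 = -9: -9/1
a_1 = 2: -17/2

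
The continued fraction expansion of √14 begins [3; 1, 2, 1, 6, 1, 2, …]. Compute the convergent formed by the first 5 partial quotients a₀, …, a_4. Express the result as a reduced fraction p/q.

101/27

Start with 6.
1 + 1/(6/1) = 1 + 1/6 = 7/6
2 + 1/(7/6) = 2 + 6/7 = 20/7
1 + 1/(20/7) = 1 + 7/20 = 27/20
3 + 1/(27/20) = 3 + 20/27 = 101/27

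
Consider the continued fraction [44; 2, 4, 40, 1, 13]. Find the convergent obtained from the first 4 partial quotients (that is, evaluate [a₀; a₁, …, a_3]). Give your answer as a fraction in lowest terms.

Start with 40.
4 + 1/(40/1) = 4 + 1/40 = 161/40
2 + 1/(161/40) = 2 + 40/161 = 362/161
44 + 1/(362/161) = 44 + 161/362 = 16089/362

16089/362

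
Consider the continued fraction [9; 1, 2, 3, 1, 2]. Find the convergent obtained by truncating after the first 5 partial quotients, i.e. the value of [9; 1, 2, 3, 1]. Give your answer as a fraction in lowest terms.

a_0 = 9: 9/1
a_1 = 1: 10/1
a_2 = 2: 29/3
a_3 = 3: 97/10
a_4 = 1: 126/13

126/13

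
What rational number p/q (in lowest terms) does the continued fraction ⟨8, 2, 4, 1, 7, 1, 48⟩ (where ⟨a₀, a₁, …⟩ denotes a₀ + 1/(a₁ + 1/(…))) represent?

Build up convergents one term at a time:
a_0 = 8: 8/1
a_1 = 2: 17/2
a_2 = 4: 76/9
a_3 = 1: 93/11
a_4 = 7: 727/86
a_5 = 1: 820/97
a_6 = 48: 40087/4742

40087/4742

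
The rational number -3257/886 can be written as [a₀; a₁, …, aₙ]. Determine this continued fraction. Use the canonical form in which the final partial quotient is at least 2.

Run the Euclidean algorithm, recording each quotient:
-3257 ÷ 886 → quotient -4, remainder 287
886 ÷ 287 → quotient 3, remainder 25
287 ÷ 25 → quotient 11, remainder 12
25 ÷ 12 → quotient 2, remainder 1
12 ÷ 1 → quotient 12, remainder 0

[-4; 3, 11, 2, 12]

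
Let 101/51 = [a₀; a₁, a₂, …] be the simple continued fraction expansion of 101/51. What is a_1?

1

101 = 1·51 + 50, so a_0 = 1
51 = 1·50 + 1, so a_1 = 1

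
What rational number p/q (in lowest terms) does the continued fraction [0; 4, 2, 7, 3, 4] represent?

203/907

Compute successive convergents:
a_0 = 0: 0/1
a_1 = 4: 1/4
a_2 = 2: 2/9
a_3 = 7: 15/67
a_4 = 3: 47/210
a_5 = 4: 203/907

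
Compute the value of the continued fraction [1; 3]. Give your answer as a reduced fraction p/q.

Start with 3.
1 + 1/(3/1) = 1 + 1/3 = 4/3

4/3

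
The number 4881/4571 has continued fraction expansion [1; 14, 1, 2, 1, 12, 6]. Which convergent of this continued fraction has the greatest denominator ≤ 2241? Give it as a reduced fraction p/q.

List convergents until the denominator exceeds the bound:
a_0 = 1: 1/1  (≤ bound)
a_1 = 14: 15/14  (≤ bound)
a_2 = 1: 16/15  (≤ bound)
a_3 = 2: 47/44  (≤ bound)
a_4 = 1: 63/59  (≤ bound)
a_5 = 12: 803/752  (≤ bound)
a_6 = 6: 4881/4571  (> 2241, stop)

803/752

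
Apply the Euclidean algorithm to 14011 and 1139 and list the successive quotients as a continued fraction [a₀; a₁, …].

[12; 3, 3, 8, 2, 6]

Run the Euclidean algorithm, recording each quotient:
⌊14011/1139⌋ = 12, remainder 343
⌊1139/343⌋ = 3, remainder 110
⌊343/110⌋ = 3, remainder 13
⌊110/13⌋ = 8, remainder 6
⌊13/6⌋ = 2, remainder 1
⌊6/1⌋ = 6, remainder 0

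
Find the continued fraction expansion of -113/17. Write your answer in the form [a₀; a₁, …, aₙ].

Run the Euclidean algorithm, recording each quotient:
⌊-113/17⌋ = -7, remainder 6
⌊17/6⌋ = 2, remainder 5
⌊6/5⌋ = 1, remainder 1
⌊5/1⌋ = 5, remainder 0

[-7; 2, 1, 5]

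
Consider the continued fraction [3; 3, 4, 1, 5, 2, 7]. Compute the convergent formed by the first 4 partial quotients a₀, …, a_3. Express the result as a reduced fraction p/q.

53/16

Use the convergent recurrence hₖ = aₖ·hₖ₋₁ + hₖ₋₂ (and likewise for the denominators kₖ):
a_0 = 3: 3/1
a_1 = 3: 10/3
a_2 = 4: 43/13
a_3 = 1: 53/16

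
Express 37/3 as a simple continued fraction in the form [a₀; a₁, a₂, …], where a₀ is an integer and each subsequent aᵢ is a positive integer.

37 ÷ 3 → quotient 12, remainder 1
3 ÷ 1 → quotient 3, remainder 0

[12; 3]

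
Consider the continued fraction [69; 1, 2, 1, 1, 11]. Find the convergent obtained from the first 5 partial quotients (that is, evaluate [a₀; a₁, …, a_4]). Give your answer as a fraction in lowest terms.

488/7

Start with 1.
1 + 1/(1/1) = 1 + 1/1 = 2/1
2 + 1/(2/1) = 2 + 1/2 = 5/2
1 + 1/(5/2) = 1 + 2/5 = 7/5
69 + 1/(7/5) = 69 + 5/7 = 488/7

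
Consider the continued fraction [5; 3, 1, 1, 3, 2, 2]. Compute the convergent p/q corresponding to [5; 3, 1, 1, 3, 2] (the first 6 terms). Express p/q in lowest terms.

Compute successive convergents:
a_0 = 5: 5/1
a_1 = 3: 16/3
a_2 = 1: 21/4
a_3 = 1: 37/7
a_4 = 3: 132/25
a_5 = 2: 301/57

301/57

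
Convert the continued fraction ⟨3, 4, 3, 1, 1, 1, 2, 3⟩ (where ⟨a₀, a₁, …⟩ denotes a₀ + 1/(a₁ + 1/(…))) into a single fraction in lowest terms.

a_0 = 3: 3/1
a_1 = 4: 13/4
a_2 = 3: 42/13
a_3 = 1: 55/17
a_4 = 1: 97/30
a_5 = 1: 152/47
a_6 = 2: 401/124
a_7 = 3: 1355/419

1355/419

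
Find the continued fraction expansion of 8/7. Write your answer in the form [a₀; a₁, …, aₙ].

[1; 7]

Repeatedly divide and take the remainder:
⌊8/7⌋ = 1, remainder 1
⌊7/1⌋ = 7, remainder 0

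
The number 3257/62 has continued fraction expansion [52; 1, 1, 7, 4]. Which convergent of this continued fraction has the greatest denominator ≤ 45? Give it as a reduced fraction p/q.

788/15

a_0 = 52: 52/1  (≤ bound)
a_1 = 1: 53/1  (≤ bound)
a_2 = 1: 105/2  (≤ bound)
a_3 = 7: 788/15  (≤ bound)
a_4 = 4: 3257/62  (> 45, stop)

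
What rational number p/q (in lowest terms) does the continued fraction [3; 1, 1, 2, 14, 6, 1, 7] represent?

Start with 7.
1 + 1/(7/1) = 1 + 1/7 = 8/7
6 + 1/(8/7) = 6 + 7/8 = 55/8
14 + 1/(55/8) = 14 + 8/55 = 778/55
2 + 1/(778/55) = 2 + 55/778 = 1611/778
1 + 1/(1611/778) = 1 + 778/1611 = 2389/1611
1 + 1/(2389/1611) = 1 + 1611/2389 = 4000/2389
3 + 1/(4000/2389) = 3 + 2389/4000 = 14389/4000

14389/4000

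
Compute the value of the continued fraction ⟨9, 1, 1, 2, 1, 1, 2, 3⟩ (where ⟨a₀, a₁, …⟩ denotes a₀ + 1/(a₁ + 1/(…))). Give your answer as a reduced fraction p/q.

a_0 = 9: 9/1
a_1 = 1: 10/1
a_2 = 1: 19/2
a_3 = 2: 48/5
a_4 = 1: 67/7
a_5 = 1: 115/12
a_6 = 2: 297/31
a_7 = 3: 1006/105

1006/105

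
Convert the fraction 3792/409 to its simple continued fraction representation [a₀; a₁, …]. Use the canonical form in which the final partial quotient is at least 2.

[9; 3, 1, 2, 5, 1, 5]

3792 ÷ 409 → quotient 9, remainder 111
409 ÷ 111 → quotient 3, remainder 76
111 ÷ 76 → quotient 1, remainder 35
76 ÷ 35 → quotient 2, remainder 6
35 ÷ 6 → quotient 5, remainder 5
6 ÷ 5 → quotient 1, remainder 1
5 ÷ 1 → quotient 5, remainder 0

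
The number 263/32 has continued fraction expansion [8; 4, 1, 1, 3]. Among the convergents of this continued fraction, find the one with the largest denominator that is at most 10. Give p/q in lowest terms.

74/9

a_0 = 8: 8/1  (≤ bound)
a_1 = 4: 33/4  (≤ bound)
a_2 = 1: 41/5  (≤ bound)
a_3 = 1: 74/9  (≤ bound)
a_4 = 3: 263/32  (> 10, stop)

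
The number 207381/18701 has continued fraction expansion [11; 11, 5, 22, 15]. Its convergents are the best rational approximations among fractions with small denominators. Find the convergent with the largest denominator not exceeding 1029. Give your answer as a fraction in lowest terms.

List convergents until the denominator exceeds the bound:
a_0 = 11: 11/1  (≤ bound)
a_1 = 11: 122/11  (≤ bound)
a_2 = 5: 621/56  (≤ bound)
a_3 = 22: 13784/1243  (> 1029, stop)

621/56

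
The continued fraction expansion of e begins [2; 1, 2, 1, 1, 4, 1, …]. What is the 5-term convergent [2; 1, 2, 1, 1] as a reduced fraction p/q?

a_0 = 2: 2/1
a_1 = 1: 3/1
a_2 = 2: 8/3
a_3 = 1: 11/4
a_4 = 1: 19/7

19/7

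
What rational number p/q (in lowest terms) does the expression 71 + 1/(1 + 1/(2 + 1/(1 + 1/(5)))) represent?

1650/23

Starting at the tail and folding back:
Start with 5.
1 + 1/(5/1) = 1 + 1/5 = 6/5
2 + 1/(6/5) = 2 + 5/6 = 17/6
1 + 1/(17/6) = 1 + 6/17 = 23/17
71 + 1/(23/17) = 71 + 17/23 = 1650/23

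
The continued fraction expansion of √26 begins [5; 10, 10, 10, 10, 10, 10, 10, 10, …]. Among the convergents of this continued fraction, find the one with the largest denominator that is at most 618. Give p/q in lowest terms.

a_0 = 5: 5/1  (≤ bound)
a_1 = 10: 51/10  (≤ bound)
a_2 = 10: 515/101  (≤ bound)
a_3 = 10: 5201/1020  (> 618, stop)

515/101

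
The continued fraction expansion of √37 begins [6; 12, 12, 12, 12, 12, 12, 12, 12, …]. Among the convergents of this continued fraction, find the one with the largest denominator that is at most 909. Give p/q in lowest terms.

882/145

a_0 = 6: 6/1  (≤ bound)
a_1 = 12: 73/12  (≤ bound)
a_2 = 12: 882/145  (≤ bound)
a_3 = 12: 10657/1752  (> 909, stop)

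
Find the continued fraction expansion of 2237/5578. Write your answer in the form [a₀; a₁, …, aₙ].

[0; 2, 2, 38, 14, 2]

2237 = 0·5578 + 2237, so a_0 = 0
5578 = 2·2237 + 1104, so a_1 = 2
2237 = 2·1104 + 29, so a_2 = 2
1104 = 38·29 + 2, so a_3 = 38
29 = 14·2 + 1, so a_4 = 14
2 = 2·1 + 0, so a_5 = 2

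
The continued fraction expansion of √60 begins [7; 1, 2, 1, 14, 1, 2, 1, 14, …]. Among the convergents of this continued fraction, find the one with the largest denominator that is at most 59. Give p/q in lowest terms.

a_0 = 7: 7/1  (≤ bound)
a_1 = 1: 8/1  (≤ bound)
a_2 = 2: 23/3  (≤ bound)
a_3 = 1: 31/4  (≤ bound)
a_4 = 14: 457/59  (≤ bound)
a_5 = 1: 488/63  (> 59, stop)

457/59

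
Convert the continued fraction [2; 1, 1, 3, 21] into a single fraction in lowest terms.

Start with 21.
3 + 1/(21/1) = 3 + 1/21 = 64/21
1 + 1/(64/21) = 1 + 21/64 = 85/64
1 + 1/(85/64) = 1 + 64/85 = 149/85
2 + 1/(149/85) = 2 + 85/149 = 383/149

383/149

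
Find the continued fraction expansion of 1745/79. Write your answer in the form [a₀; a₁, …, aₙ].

1745 = 22·79 + 7, so a_0 = 22
79 = 11·7 + 2, so a_1 = 11
7 = 3·2 + 1, so a_2 = 3
2 = 2·1 + 0, so a_3 = 2

[22; 11, 3, 2]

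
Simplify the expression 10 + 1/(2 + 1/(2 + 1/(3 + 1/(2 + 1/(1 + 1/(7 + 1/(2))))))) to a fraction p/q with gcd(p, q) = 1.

Starting at the tail and folding back:
Start with 2.
7 + 1/(2/1) = 7 + 1/2 = 15/2
1 + 1/(15/2) = 1 + 2/15 = 17/15
2 + 1/(17/15) = 2 + 15/17 = 49/17
3 + 1/(49/17) = 3 + 17/49 = 164/49
2 + 1/(164/49) = 2 + 49/164 = 377/164
2 + 1/(377/164) = 2 + 164/377 = 918/377
10 + 1/(918/377) = 10 + 377/918 = 9557/918

9557/918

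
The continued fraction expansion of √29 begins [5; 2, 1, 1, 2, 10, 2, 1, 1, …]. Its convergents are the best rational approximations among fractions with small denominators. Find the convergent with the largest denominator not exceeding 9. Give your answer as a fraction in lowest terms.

27/5

a_0 = 5: 5/1  (≤ bound)
a_1 = 2: 11/2  (≤ bound)
a_2 = 1: 16/3  (≤ bound)
a_3 = 1: 27/5  (≤ bound)
a_4 = 2: 70/13  (> 9, stop)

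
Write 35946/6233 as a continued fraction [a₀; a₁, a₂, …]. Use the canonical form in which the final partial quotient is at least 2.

⌊35946/6233⌋ = 5, remainder 4781
⌊6233/4781⌋ = 1, remainder 1452
⌊4781/1452⌋ = 3, remainder 425
⌊1452/425⌋ = 3, remainder 177
⌊425/177⌋ = 2, remainder 71
⌊177/71⌋ = 2, remainder 35
⌊71/35⌋ = 2, remainder 1
⌊35/1⌋ = 35, remainder 0

[5; 1, 3, 3, 2, 2, 2, 35]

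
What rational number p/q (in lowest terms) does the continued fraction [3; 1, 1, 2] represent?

Work from the innermost term outward:
Start with 2.
1 + 1/(2/1) = 1 + 1/2 = 3/2
1 + 1/(3/2) = 1 + 2/3 = 5/3
3 + 1/(5/3) = 3 + 3/5 = 18/5

18/5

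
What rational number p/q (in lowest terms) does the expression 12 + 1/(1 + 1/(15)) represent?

a_0 = 12: 12/1
a_1 = 1: 13/1
a_2 = 15: 207/16

207/16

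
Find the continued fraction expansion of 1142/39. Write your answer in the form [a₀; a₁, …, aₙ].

1142 ÷ 39 → quotient 29, remainder 11
39 ÷ 11 → quotient 3, remainder 6
11 ÷ 6 → quotient 1, remainder 5
6 ÷ 5 → quotient 1, remainder 1
5 ÷ 1 → quotient 5, remainder 0

[29; 3, 1, 1, 5]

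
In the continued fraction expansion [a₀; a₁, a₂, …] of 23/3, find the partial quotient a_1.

1

23 = 7·3 + 2, so a_0 = 7
3 = 1·2 + 1, so a_1 = 1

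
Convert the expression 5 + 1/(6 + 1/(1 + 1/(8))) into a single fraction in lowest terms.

319/62

a_0 = 5: 5/1
a_1 = 6: 31/6
a_2 = 1: 36/7
a_3 = 8: 319/62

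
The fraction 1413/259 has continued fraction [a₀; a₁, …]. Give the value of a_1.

⌊1413/259⌋ = 5, remainder 118
⌊259/118⌋ = 2, remainder 23

2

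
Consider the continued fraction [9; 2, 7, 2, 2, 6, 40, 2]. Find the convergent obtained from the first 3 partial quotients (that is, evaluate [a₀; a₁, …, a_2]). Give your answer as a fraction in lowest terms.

142/15

Start with 7.
2 + 1/(7/1) = 2 + 1/7 = 15/7
9 + 1/(15/7) = 9 + 7/15 = 142/15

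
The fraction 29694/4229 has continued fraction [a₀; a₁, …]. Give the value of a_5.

29694 ÷ 4229 → quotient 7, remainder 91
4229 ÷ 91 → quotient 46, remainder 43
91 ÷ 43 → quotient 2, remainder 5
43 ÷ 5 → quotient 8, remainder 3
5 ÷ 3 → quotient 1, remainder 2
3 ÷ 2 → quotient 1, remainder 1

1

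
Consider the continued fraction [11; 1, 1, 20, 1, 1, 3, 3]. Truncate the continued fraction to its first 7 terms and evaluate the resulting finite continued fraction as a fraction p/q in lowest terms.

3396/295

a_0 = 11: 11/1
a_1 = 1: 12/1
a_2 = 1: 23/2
a_3 = 20: 472/41
a_4 = 1: 495/43
a_5 = 1: 967/84
a_6 = 3: 3396/295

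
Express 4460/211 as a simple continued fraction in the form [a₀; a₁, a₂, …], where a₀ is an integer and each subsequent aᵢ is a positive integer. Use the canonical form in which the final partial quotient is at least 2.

⌊4460/211⌋ = 21, remainder 29
⌊211/29⌋ = 7, remainder 8
⌊29/8⌋ = 3, remainder 5
⌊8/5⌋ = 1, remainder 3
⌊5/3⌋ = 1, remainder 2
⌊3/2⌋ = 1, remainder 1
⌊2/1⌋ = 2, remainder 0

[21; 7, 3, 1, 1, 1, 2]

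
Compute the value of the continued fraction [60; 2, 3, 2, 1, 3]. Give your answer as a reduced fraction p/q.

Collapse the nested fraction from the inside out:
Start with 3.
1 + 1/(3/1) = 1 + 1/3 = 4/3
2 + 1/(4/3) = 2 + 3/4 = 11/4
3 + 1/(11/4) = 3 + 4/11 = 37/11
2 + 1/(37/11) = 2 + 11/37 = 85/37
60 + 1/(85/37) = 60 + 37/85 = 5137/85

5137/85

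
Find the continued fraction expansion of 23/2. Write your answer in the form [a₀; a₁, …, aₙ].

Apply division with remainder until the remainder is 0:
23 = 11·2 + 1, so a_0 = 11
2 = 2·1 + 0, so a_1 = 2

[11; 2]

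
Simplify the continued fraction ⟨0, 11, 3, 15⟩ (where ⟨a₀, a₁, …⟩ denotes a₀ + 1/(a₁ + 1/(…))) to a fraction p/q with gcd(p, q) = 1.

46/521

Start with 15.
3 + 1/(15/1) = 3 + 1/15 = 46/15
11 + 1/(46/15) = 11 + 15/46 = 521/46
0 + 1/(521/46) = 0 + 46/521 = 46/521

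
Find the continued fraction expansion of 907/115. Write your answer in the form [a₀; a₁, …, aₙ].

[7; 1, 7, 1, 5, 2]

Apply division with remainder until the remainder is 0:
907 ÷ 115 → quotient 7, remainder 102
115 ÷ 102 → quotient 1, remainder 13
102 ÷ 13 → quotient 7, remainder 11
13 ÷ 11 → quotient 1, remainder 2
11 ÷ 2 → quotient 5, remainder 1
2 ÷ 1 → quotient 2, remainder 0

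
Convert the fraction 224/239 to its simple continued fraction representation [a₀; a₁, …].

[0; 1, 14, 1, 14]

Repeatedly divide and take the remainder:
⌊224/239⌋ = 0, remainder 224
⌊239/224⌋ = 1, remainder 15
⌊224/15⌋ = 14, remainder 14
⌊15/14⌋ = 1, remainder 1
⌊14/1⌋ = 14, remainder 0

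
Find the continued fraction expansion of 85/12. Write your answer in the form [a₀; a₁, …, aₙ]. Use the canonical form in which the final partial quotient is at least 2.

Run the Euclidean algorithm, recording each quotient:
85 = 7·12 + 1, so a_0 = 7
12 = 12·1 + 0, so a_1 = 12

[7; 12]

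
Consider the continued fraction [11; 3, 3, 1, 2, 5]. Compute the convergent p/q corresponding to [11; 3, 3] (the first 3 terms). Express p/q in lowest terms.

113/10

Start with 3.
3 + 1/(3/1) = 3 + 1/3 = 10/3
11 + 1/(10/3) = 11 + 3/10 = 113/10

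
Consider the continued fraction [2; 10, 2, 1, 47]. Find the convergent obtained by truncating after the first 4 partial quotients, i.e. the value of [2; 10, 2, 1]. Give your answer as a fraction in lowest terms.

65/31

Build up convergents one term at a time:
a_0 = 2: 2/1
a_1 = 10: 21/10
a_2 = 2: 44/21
a_3 = 1: 65/31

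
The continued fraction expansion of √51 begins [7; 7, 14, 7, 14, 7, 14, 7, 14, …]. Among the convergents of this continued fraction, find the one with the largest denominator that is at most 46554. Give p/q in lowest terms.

a_0 = 7: 7/1  (≤ bound)
a_1 = 7: 50/7  (≤ bound)
a_2 = 14: 707/99  (≤ bound)
a_3 = 7: 4999/700  (≤ bound)
a_4 = 14: 70693/9899  (≤ bound)
a_5 = 7: 499850/69993  (> 46554, stop)

70693/9899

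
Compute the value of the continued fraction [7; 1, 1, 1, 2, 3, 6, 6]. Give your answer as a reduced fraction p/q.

7988/1047

Start with 6.
6 + 1/(6/1) = 6 + 1/6 = 37/6
3 + 1/(37/6) = 3 + 6/37 = 117/37
2 + 1/(117/37) = 2 + 37/117 = 271/117
1 + 1/(271/117) = 1 + 117/271 = 388/271
1 + 1/(388/271) = 1 + 271/388 = 659/388
1 + 1/(659/388) = 1 + 388/659 = 1047/659
7 + 1/(1047/659) = 7 + 659/1047 = 7988/1047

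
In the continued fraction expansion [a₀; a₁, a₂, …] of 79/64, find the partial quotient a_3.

1

79 ÷ 64 → quotient 1, remainder 15
64 ÷ 15 → quotient 4, remainder 4
15 ÷ 4 → quotient 3, remainder 3
4 ÷ 3 → quotient 1, remainder 1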